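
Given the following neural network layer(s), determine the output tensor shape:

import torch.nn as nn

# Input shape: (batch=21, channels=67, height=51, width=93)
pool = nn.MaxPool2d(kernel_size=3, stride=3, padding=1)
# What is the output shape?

Input shape: (21, 67, 51, 93)
Output shape: (21, 67, 17, 31)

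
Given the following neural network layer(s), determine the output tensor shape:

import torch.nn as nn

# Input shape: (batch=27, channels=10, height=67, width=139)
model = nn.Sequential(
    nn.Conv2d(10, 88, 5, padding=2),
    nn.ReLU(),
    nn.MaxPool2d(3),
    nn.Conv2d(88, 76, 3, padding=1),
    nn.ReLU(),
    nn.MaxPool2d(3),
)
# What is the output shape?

Input shape: (27, 10, 67, 139)
  -> after first Conv2d: (27, 88, 67, 139)
  -> after first MaxPool2d: (27, 88, 22, 46)
  -> after second Conv2d: (27, 76, 22, 46)
Output shape: (27, 76, 7, 15)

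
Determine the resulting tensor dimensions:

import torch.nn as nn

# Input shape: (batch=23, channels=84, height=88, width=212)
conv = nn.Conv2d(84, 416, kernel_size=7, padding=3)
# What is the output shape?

Input shape: (23, 84, 88, 212)
Output shape: (23, 416, 88, 212)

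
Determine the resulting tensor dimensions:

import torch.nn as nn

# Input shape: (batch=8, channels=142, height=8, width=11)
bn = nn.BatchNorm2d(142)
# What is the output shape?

Input shape: (8, 142, 8, 11)
Output shape: (8, 142, 8, 11)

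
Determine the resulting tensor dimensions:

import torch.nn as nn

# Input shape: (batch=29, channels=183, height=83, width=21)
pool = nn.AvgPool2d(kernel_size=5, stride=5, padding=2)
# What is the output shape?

Input shape: (29, 183, 83, 21)
Output shape: (29, 183, 17, 5)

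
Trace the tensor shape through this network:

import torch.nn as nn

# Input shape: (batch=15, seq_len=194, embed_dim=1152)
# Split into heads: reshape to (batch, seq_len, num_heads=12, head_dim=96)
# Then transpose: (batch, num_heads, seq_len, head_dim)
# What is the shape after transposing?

Input shape: (15, 194, 1152)
  -> after reshape: (15, 194, 12, 96)
Output shape: (15, 12, 194, 96)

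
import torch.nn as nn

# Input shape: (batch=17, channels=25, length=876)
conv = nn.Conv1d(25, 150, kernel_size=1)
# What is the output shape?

Input shape: (17, 25, 876)
Output shape: (17, 150, 876)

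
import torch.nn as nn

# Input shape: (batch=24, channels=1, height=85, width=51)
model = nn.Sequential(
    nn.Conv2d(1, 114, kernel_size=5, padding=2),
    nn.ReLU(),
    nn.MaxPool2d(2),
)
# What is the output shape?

Input shape: (24, 1, 85, 51)
  -> after Conv2d: (24, 114, 85, 51)
  -> after ReLU: (24, 114, 85, 51)
Output shape: (24, 114, 42, 25)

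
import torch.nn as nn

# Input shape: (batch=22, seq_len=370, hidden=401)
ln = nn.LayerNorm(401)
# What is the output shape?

Input shape: (22, 370, 401)
Output shape: (22, 370, 401)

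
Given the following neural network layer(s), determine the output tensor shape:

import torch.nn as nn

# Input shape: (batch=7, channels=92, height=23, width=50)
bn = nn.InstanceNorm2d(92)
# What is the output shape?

Input shape: (7, 92, 23, 50)
Output shape: (7, 92, 23, 50)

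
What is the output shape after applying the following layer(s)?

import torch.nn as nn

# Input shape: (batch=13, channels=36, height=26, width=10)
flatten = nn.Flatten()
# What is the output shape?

Input shape: (13, 36, 26, 10)
Output shape: (13, 9360)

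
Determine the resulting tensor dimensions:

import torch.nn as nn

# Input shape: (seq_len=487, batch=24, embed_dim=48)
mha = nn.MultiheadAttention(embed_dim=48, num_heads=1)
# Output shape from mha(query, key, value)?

Input shape: (487, 24, 48)
Output shape: (487, 24, 48)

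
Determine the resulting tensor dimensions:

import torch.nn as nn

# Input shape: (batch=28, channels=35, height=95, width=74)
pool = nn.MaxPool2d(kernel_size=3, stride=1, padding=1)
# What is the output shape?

Input shape: (28, 35, 95, 74)
Output shape: (28, 35, 95, 74)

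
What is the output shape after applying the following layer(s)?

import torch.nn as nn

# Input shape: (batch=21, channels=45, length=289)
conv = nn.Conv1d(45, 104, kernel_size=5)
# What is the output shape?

Input shape: (21, 45, 289)
Output shape: (21, 104, 285)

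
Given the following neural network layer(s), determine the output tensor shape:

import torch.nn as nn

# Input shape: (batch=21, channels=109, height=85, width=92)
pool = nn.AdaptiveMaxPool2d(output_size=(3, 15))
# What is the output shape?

Input shape: (21, 109, 85, 92)
Output shape: (21, 109, 3, 15)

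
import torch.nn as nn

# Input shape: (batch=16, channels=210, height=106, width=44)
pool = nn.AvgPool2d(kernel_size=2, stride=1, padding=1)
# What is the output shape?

Input shape: (16, 210, 106, 44)
Output shape: (16, 210, 107, 45)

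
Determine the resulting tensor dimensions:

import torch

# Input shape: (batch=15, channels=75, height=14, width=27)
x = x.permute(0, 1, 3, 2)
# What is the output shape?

Input shape: (15, 75, 14, 27)
Output shape: (15, 75, 27, 14)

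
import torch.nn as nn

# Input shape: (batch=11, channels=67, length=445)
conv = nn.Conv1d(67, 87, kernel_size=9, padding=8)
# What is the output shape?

Input shape: (11, 67, 445)
Output shape: (11, 87, 453)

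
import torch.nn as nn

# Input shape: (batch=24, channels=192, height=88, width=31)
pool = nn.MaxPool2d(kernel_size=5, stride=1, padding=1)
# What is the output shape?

Input shape: (24, 192, 88, 31)
Output shape: (24, 192, 86, 29)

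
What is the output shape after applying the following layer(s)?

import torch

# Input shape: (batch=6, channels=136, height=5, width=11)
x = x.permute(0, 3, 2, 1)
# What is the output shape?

Input shape: (6, 136, 5, 11)
Output shape: (6, 11, 5, 136)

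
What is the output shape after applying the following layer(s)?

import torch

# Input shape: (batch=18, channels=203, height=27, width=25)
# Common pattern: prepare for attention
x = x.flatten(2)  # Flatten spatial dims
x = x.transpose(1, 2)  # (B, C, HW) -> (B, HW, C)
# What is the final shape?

Input shape: (18, 203, 27, 25)
  -> after flatten(2): (18, 203, 675)
Output shape: (18, 675, 203)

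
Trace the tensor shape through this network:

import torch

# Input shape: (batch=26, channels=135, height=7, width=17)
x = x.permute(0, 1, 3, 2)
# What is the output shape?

Input shape: (26, 135, 7, 17)
Output shape: (26, 135, 17, 7)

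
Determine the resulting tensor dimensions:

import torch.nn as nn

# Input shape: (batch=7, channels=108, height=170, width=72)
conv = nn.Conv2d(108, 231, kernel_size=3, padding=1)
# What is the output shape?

Input shape: (7, 108, 170, 72)
Output shape: (7, 231, 170, 72)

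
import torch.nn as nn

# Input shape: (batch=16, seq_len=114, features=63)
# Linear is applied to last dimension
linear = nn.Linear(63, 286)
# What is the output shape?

Input shape: (16, 114, 63)
Output shape: (16, 114, 286)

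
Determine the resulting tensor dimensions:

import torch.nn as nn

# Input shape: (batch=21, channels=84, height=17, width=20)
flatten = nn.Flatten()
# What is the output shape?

Input shape: (21, 84, 17, 20)
Output shape: (21, 28560)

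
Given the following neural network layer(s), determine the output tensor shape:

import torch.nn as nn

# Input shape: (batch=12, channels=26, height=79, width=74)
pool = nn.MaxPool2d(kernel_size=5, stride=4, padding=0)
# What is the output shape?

Input shape: (12, 26, 79, 74)
Output shape: (12, 26, 19, 18)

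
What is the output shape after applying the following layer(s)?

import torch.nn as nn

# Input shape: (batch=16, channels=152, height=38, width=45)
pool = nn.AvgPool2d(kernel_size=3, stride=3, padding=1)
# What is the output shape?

Input shape: (16, 152, 38, 45)
Output shape: (16, 152, 13, 15)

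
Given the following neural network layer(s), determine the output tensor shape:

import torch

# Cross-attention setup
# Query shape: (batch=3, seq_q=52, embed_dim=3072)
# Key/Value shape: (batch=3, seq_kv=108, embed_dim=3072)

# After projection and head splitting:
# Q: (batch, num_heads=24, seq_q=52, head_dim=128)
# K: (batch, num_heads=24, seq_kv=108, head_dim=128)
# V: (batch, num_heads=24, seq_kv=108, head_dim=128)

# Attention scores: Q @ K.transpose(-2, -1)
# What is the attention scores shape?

Input shape: (3, 52, 3072)
Output shape: (3, 24, 52, 108)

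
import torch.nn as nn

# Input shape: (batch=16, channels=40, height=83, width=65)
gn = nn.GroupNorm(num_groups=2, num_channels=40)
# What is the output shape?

Input shape: (16, 40, 83, 65)
Output shape: (16, 40, 83, 65)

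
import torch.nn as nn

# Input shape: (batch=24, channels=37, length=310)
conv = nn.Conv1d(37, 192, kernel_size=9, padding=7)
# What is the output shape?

Input shape: (24, 37, 310)
Output shape: (24, 192, 316)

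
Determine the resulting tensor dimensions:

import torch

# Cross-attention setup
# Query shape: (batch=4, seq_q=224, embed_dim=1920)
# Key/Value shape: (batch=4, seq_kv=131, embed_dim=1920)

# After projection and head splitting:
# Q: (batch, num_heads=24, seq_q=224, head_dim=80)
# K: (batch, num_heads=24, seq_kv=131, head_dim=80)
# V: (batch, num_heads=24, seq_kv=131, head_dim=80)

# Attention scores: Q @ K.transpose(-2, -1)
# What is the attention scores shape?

Input shape: (4, 224, 1920)
Output shape: (4, 24, 224, 131)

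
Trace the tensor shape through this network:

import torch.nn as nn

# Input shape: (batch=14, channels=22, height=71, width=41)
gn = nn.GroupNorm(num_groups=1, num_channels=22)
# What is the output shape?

Input shape: (14, 22, 71, 41)
Output shape: (14, 22, 71, 41)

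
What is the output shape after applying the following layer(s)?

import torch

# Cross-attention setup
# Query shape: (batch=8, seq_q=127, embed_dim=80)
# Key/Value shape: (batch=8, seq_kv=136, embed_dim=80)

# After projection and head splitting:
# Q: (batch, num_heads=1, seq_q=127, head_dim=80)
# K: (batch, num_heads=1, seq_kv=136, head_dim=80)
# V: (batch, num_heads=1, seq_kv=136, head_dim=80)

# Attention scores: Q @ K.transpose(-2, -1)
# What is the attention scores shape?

Input shape: (8, 127, 80)
Output shape: (8, 1, 127, 136)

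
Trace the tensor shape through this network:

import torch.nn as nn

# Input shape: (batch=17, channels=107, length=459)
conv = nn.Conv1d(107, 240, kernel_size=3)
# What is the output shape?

Input shape: (17, 107, 459)
Output shape: (17, 240, 457)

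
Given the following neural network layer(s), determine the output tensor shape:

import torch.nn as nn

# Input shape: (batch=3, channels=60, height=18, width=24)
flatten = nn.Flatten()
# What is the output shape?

Input shape: (3, 60, 18, 24)
Output shape: (3, 25920)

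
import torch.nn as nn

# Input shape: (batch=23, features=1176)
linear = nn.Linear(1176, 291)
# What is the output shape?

Input shape: (23, 1176)
Output shape: (23, 291)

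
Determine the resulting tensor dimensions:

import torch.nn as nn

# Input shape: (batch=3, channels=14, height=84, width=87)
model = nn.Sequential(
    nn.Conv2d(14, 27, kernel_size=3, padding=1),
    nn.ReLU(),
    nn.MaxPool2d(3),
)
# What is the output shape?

Input shape: (3, 14, 84, 87)
  -> after Conv2d: (3, 27, 84, 87)
  -> after ReLU: (3, 27, 84, 87)
Output shape: (3, 27, 28, 29)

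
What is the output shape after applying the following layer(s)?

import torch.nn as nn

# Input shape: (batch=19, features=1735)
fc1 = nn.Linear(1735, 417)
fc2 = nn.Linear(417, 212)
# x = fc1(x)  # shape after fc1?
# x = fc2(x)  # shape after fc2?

Input shape: (19, 1735)
  -> after fc1: (19, 417)
Output shape: (19, 212)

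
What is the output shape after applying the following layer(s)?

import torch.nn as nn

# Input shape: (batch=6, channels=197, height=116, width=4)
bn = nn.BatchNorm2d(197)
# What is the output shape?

Input shape: (6, 197, 116, 4)
Output shape: (6, 197, 116, 4)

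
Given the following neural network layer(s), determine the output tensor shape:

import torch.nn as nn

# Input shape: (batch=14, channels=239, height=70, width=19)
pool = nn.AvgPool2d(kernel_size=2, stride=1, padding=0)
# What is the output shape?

Input shape: (14, 239, 70, 19)
Output shape: (14, 239, 69, 18)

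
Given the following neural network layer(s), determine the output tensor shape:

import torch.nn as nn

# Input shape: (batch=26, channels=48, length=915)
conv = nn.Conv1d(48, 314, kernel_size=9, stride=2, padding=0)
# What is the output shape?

Input shape: (26, 48, 915)
Output shape: (26, 314, 454)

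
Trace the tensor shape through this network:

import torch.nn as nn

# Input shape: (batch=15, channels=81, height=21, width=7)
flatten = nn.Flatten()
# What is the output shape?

Input shape: (15, 81, 21, 7)
Output shape: (15, 11907)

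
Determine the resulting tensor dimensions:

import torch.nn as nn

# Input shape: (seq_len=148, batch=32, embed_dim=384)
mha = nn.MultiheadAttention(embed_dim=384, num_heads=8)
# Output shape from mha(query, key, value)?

Input shape: (148, 32, 384)
Output shape: (148, 32, 384)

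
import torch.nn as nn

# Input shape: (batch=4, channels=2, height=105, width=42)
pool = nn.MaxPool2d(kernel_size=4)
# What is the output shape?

Input shape: (4, 2, 105, 42)
Output shape: (4, 2, 26, 10)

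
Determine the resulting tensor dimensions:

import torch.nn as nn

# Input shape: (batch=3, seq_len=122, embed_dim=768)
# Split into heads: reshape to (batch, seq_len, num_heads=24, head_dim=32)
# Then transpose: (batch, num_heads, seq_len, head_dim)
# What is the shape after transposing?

Input shape: (3, 122, 768)
  -> after reshape: (3, 122, 24, 32)
Output shape: (3, 24, 122, 32)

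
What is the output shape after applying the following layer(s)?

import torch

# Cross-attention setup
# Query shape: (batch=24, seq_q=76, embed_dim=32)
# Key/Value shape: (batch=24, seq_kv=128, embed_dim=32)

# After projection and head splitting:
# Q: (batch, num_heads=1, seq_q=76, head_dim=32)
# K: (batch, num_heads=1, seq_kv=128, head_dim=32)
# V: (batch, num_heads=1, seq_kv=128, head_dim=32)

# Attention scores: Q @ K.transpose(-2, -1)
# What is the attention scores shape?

Input shape: (24, 76, 32)
Output shape: (24, 1, 76, 128)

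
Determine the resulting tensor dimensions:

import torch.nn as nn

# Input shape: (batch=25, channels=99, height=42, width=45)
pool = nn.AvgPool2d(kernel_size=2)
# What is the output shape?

Input shape: (25, 99, 42, 45)
Output shape: (25, 99, 21, 22)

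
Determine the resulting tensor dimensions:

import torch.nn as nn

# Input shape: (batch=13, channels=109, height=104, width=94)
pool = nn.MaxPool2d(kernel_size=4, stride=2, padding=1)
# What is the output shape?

Input shape: (13, 109, 104, 94)
Output shape: (13, 109, 52, 47)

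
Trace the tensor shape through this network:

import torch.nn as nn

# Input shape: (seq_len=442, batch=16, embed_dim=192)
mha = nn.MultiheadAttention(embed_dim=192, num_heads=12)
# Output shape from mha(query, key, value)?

Input shape: (442, 16, 192)
Output shape: (442, 16, 192)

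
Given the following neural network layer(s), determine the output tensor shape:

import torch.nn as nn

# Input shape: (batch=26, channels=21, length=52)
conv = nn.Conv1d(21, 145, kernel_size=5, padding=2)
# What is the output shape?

Input shape: (26, 21, 52)
Output shape: (26, 145, 52)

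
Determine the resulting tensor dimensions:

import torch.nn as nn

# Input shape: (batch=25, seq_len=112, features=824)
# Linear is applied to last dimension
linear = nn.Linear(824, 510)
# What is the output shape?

Input shape: (25, 112, 824)
Output shape: (25, 112, 510)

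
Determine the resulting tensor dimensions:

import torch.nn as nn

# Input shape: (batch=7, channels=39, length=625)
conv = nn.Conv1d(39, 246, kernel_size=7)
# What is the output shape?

Input shape: (7, 39, 625)
Output shape: (7, 246, 619)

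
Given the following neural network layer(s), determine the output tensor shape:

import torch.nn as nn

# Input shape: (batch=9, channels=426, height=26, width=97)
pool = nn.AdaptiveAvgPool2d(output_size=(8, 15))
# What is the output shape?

Input shape: (9, 426, 26, 97)
Output shape: (9, 426, 8, 15)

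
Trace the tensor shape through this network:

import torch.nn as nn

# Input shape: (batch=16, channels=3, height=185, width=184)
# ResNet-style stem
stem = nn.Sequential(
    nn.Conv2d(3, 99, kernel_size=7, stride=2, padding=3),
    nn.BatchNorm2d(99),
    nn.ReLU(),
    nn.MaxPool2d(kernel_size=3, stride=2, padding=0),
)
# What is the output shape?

Input shape: (16, 3, 185, 184)
  -> after Conv2d 7x7 stride=2: (16, 99, 93, 92)
Output shape: (16, 99, 46, 45)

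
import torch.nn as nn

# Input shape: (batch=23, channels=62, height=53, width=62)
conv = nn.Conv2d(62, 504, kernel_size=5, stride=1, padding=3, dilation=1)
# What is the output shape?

Input shape: (23, 62, 53, 62)
Output shape: (23, 504, 55, 64)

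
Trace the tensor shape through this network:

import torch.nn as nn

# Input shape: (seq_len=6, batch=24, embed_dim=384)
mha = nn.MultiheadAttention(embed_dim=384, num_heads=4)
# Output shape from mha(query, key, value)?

Input shape: (6, 24, 384)
Output shape: (6, 24, 384)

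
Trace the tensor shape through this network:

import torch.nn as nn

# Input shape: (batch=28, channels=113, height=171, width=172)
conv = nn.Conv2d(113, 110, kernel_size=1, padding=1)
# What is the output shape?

Input shape: (28, 113, 171, 172)
Output shape: (28, 110, 173, 174)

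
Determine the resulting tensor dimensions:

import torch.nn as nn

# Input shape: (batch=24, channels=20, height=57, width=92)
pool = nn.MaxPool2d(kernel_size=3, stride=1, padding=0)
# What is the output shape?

Input shape: (24, 20, 57, 92)
Output shape: (24, 20, 55, 90)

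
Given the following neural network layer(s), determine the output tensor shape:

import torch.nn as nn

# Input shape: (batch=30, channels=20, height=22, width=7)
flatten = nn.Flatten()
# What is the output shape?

Input shape: (30, 20, 22, 7)
Output shape: (30, 3080)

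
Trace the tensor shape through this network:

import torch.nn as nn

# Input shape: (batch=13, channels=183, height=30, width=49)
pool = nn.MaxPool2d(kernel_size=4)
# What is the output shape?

Input shape: (13, 183, 30, 49)
Output shape: (13, 183, 7, 12)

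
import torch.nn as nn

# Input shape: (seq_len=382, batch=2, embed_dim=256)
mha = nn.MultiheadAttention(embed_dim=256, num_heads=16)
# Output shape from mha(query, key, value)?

Input shape: (382, 2, 256)
Output shape: (382, 2, 256)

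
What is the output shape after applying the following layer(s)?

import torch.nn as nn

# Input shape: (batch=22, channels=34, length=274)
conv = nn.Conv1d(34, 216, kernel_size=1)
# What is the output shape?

Input shape: (22, 34, 274)
Output shape: (22, 216, 274)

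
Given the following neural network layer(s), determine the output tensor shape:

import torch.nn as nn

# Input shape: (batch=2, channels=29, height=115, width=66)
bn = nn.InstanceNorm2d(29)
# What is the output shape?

Input shape: (2, 29, 115, 66)
Output shape: (2, 29, 115, 66)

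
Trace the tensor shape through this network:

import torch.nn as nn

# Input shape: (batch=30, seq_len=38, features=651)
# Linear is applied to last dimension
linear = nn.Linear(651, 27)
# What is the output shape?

Input shape: (30, 38, 651)
Output shape: (30, 38, 27)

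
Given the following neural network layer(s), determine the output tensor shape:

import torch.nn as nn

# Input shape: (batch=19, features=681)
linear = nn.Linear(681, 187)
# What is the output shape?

Input shape: (19, 681)
Output shape: (19, 187)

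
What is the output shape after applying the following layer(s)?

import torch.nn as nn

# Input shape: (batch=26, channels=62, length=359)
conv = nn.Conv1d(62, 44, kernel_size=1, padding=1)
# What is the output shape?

Input shape: (26, 62, 359)
Output shape: (26, 44, 361)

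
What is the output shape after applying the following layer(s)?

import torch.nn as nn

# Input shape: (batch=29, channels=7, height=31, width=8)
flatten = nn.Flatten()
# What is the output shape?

Input shape: (29, 7, 31, 8)
Output shape: (29, 1736)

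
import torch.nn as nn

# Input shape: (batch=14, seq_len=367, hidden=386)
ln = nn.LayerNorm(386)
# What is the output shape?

Input shape: (14, 367, 386)
Output shape: (14, 367, 386)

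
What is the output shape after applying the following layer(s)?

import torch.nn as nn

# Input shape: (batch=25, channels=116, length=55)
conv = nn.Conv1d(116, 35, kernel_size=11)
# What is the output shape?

Input shape: (25, 116, 55)
Output shape: (25, 35, 45)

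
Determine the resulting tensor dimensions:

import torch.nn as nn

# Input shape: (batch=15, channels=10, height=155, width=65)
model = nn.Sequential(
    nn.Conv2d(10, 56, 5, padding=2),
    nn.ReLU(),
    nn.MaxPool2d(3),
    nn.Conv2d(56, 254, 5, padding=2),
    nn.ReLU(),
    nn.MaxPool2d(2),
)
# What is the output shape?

Input shape: (15, 10, 155, 65)
  -> after first Conv2d: (15, 56, 155, 65)
  -> after first MaxPool2d: (15, 56, 51, 21)
  -> after second Conv2d: (15, 254, 51, 21)
Output shape: (15, 254, 25, 10)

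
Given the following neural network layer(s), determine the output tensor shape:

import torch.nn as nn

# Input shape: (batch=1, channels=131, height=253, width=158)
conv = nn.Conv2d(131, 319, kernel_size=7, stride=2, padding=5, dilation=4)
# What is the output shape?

Input shape: (1, 131, 253, 158)
Output shape: (1, 319, 120, 72)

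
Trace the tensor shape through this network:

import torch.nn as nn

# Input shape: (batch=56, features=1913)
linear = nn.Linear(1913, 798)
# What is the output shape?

Input shape: (56, 1913)
Output shape: (56, 798)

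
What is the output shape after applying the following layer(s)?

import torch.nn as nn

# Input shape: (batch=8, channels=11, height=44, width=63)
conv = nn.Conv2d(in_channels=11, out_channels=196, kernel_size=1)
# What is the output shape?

Input shape: (8, 11, 44, 63)
Output shape: (8, 196, 44, 63)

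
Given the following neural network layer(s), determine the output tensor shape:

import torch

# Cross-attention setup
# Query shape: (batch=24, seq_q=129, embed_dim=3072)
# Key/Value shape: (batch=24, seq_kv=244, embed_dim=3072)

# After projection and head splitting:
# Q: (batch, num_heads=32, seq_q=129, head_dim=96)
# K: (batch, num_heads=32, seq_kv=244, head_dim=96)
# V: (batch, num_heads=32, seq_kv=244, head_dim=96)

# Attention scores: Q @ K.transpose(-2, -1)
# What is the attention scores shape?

Input shape: (24, 129, 3072)
Output shape: (24, 32, 129, 244)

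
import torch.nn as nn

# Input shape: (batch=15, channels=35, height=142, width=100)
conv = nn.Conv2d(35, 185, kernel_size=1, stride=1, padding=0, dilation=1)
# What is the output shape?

Input shape: (15, 35, 142, 100)
Output shape: (15, 185, 142, 100)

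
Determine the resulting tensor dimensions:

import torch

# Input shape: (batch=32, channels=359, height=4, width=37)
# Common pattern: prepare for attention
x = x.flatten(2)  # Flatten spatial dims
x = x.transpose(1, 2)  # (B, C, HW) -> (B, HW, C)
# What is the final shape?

Input shape: (32, 359, 4, 37)
  -> after flatten(2): (32, 359, 148)
Output shape: (32, 148, 359)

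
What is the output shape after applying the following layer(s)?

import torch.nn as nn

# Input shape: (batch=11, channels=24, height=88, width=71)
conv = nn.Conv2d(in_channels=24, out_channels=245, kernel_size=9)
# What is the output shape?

Input shape: (11, 24, 88, 71)
Output shape: (11, 245, 80, 63)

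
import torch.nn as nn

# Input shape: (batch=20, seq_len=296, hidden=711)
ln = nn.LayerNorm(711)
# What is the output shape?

Input shape: (20, 296, 711)
Output shape: (20, 296, 711)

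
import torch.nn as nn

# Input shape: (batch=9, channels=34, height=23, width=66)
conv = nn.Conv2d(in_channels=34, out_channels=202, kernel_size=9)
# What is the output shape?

Input shape: (9, 34, 23, 66)
Output shape: (9, 202, 15, 58)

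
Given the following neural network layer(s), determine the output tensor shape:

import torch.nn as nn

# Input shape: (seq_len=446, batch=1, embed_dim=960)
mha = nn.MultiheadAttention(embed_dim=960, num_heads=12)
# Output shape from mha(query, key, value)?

Input shape: (446, 1, 960)
Output shape: (446, 1, 960)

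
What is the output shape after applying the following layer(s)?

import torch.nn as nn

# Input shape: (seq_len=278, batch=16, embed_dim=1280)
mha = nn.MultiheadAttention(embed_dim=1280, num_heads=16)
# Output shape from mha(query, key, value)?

Input shape: (278, 16, 1280)
Output shape: (278, 16, 1280)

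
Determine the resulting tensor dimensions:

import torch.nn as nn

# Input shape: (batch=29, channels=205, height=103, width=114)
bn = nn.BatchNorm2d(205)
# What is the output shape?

Input shape: (29, 205, 103, 114)
Output shape: (29, 205, 103, 114)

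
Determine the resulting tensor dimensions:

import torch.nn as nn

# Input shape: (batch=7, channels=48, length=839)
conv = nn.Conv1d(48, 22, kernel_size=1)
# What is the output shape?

Input shape: (7, 48, 839)
Output shape: (7, 22, 839)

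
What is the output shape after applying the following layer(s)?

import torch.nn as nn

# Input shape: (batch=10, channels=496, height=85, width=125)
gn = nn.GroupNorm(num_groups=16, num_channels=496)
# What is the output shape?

Input shape: (10, 496, 85, 125)
Output shape: (10, 496, 85, 125)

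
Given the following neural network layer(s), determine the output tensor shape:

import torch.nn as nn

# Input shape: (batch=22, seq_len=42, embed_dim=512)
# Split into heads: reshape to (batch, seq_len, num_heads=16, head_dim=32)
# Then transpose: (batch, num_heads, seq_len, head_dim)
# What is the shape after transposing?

Input shape: (22, 42, 512)
  -> after reshape: (22, 42, 16, 32)
Output shape: (22, 16, 42, 32)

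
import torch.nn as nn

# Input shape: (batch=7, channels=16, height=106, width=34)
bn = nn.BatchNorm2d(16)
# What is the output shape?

Input shape: (7, 16, 106, 34)
Output shape: (7, 16, 106, 34)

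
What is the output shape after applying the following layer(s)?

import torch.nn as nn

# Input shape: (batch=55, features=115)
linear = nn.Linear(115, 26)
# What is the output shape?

Input shape: (55, 115)
Output shape: (55, 26)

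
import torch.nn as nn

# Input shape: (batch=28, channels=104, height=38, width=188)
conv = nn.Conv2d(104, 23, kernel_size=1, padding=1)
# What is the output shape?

Input shape: (28, 104, 38, 188)
Output shape: (28, 23, 40, 190)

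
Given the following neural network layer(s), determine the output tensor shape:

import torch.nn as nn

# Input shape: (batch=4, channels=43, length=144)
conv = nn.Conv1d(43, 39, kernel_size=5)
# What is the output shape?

Input shape: (4, 43, 144)
Output shape: (4, 39, 140)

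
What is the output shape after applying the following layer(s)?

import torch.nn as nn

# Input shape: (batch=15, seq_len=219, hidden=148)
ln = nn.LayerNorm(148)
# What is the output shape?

Input shape: (15, 219, 148)
Output shape: (15, 219, 148)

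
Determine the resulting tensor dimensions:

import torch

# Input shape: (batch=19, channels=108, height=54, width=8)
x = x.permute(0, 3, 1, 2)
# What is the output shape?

Input shape: (19, 108, 54, 8)
Output shape: (19, 8, 108, 54)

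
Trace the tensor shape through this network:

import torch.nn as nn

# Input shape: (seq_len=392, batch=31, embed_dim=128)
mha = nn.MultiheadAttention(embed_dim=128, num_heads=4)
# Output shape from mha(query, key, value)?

Input shape: (392, 31, 128)
Output shape: (392, 31, 128)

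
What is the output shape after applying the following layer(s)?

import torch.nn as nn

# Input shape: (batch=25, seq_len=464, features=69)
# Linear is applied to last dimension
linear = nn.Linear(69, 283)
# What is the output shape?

Input shape: (25, 464, 69)
Output shape: (25, 464, 283)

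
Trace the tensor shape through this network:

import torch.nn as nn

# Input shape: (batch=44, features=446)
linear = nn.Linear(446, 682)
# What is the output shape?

Input shape: (44, 446)
Output shape: (44, 682)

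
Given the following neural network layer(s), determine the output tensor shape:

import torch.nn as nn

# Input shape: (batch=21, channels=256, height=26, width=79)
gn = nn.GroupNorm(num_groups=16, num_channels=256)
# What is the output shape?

Input shape: (21, 256, 26, 79)
Output shape: (21, 256, 26, 79)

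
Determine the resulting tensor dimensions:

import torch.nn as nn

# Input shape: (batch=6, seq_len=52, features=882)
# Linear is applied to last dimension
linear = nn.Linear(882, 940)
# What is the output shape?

Input shape: (6, 52, 882)
Output shape: (6, 52, 940)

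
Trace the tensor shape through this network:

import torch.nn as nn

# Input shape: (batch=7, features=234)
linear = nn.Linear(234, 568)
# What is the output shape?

Input shape: (7, 234)
Output shape: (7, 568)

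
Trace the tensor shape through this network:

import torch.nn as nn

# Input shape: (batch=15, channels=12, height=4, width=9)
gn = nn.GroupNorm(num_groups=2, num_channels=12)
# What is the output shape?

Input shape: (15, 12, 4, 9)
Output shape: (15, 12, 4, 9)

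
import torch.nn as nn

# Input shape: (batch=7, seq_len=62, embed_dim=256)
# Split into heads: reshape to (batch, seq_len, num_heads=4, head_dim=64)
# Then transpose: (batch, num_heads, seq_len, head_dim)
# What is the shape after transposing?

Input shape: (7, 62, 256)
  -> after reshape: (7, 62, 4, 64)
Output shape: (7, 4, 62, 64)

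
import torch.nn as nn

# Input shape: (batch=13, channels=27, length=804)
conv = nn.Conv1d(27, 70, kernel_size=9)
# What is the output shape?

Input shape: (13, 27, 804)
Output shape: (13, 70, 796)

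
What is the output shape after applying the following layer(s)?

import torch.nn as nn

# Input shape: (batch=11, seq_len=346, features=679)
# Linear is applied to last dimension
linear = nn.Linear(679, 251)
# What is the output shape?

Input shape: (11, 346, 679)
Output shape: (11, 346, 251)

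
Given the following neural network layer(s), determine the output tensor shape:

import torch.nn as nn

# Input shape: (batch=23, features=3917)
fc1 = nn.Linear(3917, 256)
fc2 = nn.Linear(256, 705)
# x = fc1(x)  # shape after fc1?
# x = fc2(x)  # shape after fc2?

Input shape: (23, 3917)
  -> after fc1: (23, 256)
Output shape: (23, 705)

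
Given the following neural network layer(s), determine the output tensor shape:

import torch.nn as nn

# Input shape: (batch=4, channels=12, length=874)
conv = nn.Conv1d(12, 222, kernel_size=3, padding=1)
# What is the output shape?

Input shape: (4, 12, 874)
Output shape: (4, 222, 874)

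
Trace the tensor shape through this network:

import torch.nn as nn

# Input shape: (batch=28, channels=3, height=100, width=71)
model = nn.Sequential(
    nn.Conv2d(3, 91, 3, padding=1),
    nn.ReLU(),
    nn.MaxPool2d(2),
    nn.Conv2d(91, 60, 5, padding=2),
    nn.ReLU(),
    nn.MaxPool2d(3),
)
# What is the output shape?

Input shape: (28, 3, 100, 71)
  -> after first Conv2d: (28, 91, 100, 71)
  -> after first MaxPool2d: (28, 91, 50, 35)
  -> after second Conv2d: (28, 60, 50, 35)
Output shape: (28, 60, 16, 11)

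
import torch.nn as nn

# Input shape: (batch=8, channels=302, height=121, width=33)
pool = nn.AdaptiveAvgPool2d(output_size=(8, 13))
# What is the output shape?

Input shape: (8, 302, 121, 33)
Output shape: (8, 302, 8, 13)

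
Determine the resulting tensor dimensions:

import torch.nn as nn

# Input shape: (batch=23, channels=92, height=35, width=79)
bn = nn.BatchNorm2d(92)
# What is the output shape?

Input shape: (23, 92, 35, 79)
Output shape: (23, 92, 35, 79)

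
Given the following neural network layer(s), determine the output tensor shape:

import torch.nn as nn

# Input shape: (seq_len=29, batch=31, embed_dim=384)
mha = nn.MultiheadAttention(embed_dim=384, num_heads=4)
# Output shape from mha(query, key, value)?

Input shape: (29, 31, 384)
Output shape: (29, 31, 384)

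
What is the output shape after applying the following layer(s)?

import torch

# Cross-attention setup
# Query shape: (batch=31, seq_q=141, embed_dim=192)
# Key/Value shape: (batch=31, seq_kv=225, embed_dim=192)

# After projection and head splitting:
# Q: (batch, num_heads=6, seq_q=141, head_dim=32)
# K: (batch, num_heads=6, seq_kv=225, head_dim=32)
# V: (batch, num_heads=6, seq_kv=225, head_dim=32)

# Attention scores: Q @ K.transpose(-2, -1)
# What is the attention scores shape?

Input shape: (31, 141, 192)
Output shape: (31, 6, 141, 225)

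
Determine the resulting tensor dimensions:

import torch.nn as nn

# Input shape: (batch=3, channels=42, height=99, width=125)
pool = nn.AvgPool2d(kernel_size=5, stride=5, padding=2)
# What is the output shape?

Input shape: (3, 42, 99, 125)
Output shape: (3, 42, 20, 25)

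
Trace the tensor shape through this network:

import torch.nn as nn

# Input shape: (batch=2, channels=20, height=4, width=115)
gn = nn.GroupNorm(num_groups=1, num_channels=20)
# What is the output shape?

Input shape: (2, 20, 4, 115)
Output shape: (2, 20, 4, 115)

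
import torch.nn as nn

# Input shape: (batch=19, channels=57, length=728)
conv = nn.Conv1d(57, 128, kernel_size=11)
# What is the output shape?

Input shape: (19, 57, 728)
Output shape: (19, 128, 718)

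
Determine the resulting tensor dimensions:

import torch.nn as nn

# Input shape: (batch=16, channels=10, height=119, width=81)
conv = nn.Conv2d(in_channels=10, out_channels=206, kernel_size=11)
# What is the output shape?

Input shape: (16, 10, 119, 81)
Output shape: (16, 206, 109, 71)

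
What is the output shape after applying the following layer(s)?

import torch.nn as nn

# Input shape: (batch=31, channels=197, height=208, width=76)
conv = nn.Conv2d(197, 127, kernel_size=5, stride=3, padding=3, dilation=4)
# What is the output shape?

Input shape: (31, 197, 208, 76)
Output shape: (31, 127, 66, 22)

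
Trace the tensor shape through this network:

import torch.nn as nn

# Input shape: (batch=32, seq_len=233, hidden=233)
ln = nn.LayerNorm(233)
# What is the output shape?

Input shape: (32, 233, 233)
Output shape: (32, 233, 233)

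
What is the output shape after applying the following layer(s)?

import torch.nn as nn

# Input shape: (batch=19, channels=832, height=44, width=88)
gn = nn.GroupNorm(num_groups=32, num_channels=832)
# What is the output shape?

Input shape: (19, 832, 44, 88)
Output shape: (19, 832, 44, 88)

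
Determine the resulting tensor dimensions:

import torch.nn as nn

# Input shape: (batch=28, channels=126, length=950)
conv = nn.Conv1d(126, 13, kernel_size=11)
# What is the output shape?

Input shape: (28, 126, 950)
Output shape: (28, 13, 940)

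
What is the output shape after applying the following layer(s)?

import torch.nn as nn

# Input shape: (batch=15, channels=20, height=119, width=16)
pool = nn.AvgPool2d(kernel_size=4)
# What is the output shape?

Input shape: (15, 20, 119, 16)
Output shape: (15, 20, 29, 4)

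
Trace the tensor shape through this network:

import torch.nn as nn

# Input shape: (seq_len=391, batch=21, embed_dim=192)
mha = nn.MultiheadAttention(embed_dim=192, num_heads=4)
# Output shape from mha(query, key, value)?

Input shape: (391, 21, 192)
Output shape: (391, 21, 192)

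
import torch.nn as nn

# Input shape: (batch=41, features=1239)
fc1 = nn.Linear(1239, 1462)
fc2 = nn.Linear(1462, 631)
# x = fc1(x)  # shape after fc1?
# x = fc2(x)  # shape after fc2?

Input shape: (41, 1239)
  -> after fc1: (41, 1462)
Output shape: (41, 631)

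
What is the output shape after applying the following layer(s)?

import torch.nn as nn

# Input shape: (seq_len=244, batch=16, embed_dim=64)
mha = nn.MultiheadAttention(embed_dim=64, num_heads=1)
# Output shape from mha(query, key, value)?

Input shape: (244, 16, 64)
Output shape: (244, 16, 64)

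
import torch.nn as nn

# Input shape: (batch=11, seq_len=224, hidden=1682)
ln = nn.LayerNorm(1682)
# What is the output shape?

Input shape: (11, 224, 1682)
Output shape: (11, 224, 1682)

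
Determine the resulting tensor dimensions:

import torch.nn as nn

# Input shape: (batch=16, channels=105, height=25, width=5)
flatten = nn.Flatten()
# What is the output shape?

Input shape: (16, 105, 25, 5)
Output shape: (16, 13125)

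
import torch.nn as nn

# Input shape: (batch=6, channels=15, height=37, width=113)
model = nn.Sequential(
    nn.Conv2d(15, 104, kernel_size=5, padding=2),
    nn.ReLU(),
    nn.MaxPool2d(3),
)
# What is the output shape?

Input shape: (6, 15, 37, 113)
  -> after Conv2d: (6, 104, 37, 113)
  -> after ReLU: (6, 104, 37, 113)
Output shape: (6, 104, 12, 37)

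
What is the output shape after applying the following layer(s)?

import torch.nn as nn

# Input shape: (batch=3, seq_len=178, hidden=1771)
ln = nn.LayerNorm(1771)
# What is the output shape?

Input shape: (3, 178, 1771)
Output shape: (3, 178, 1771)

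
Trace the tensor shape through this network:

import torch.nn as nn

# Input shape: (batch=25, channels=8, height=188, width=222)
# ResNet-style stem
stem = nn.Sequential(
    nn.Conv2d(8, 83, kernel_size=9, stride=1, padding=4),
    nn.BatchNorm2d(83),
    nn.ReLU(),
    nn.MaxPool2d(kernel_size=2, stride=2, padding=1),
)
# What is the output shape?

Input shape: (25, 8, 188, 222)
  -> after Conv2d 9x9 stride=1: (25, 83, 188, 222)
Output shape: (25, 83, 95, 112)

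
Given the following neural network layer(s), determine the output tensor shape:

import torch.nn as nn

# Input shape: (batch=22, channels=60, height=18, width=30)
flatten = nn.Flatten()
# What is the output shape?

Input shape: (22, 60, 18, 30)
Output shape: (22, 32400)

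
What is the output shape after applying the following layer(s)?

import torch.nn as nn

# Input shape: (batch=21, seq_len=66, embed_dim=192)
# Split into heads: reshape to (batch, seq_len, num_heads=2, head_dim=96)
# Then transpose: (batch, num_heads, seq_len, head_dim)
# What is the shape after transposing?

Input shape: (21, 66, 192)
  -> after reshape: (21, 66, 2, 96)
Output shape: (21, 2, 66, 96)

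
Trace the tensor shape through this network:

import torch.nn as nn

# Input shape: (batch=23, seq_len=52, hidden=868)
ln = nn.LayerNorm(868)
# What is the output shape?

Input shape: (23, 52, 868)
Output shape: (23, 52, 868)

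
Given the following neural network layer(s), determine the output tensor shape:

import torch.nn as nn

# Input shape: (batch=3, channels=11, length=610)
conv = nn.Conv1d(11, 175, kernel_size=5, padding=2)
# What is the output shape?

Input shape: (3, 11, 610)
Output shape: (3, 175, 610)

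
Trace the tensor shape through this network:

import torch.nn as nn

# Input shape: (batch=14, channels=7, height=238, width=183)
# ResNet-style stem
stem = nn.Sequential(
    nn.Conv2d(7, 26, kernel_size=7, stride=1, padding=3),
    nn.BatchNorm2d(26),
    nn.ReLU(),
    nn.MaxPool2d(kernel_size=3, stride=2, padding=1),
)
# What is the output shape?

Input shape: (14, 7, 238, 183)
  -> after Conv2d 7x7 stride=1: (14, 26, 238, 183)
Output shape: (14, 26, 119, 92)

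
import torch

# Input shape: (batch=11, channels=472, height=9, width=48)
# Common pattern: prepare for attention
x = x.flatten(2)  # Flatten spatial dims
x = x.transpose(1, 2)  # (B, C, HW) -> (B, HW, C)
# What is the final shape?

Input shape: (11, 472, 9, 48)
  -> after flatten(2): (11, 472, 432)
Output shape: (11, 432, 472)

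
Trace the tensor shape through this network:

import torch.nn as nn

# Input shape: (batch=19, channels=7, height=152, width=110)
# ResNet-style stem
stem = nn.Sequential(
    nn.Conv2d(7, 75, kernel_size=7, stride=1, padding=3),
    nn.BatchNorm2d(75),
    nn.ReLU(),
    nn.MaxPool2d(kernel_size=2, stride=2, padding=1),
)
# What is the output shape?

Input shape: (19, 7, 152, 110)
  -> after Conv2d 7x7 stride=1: (19, 75, 152, 110)
Output shape: (19, 75, 77, 56)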